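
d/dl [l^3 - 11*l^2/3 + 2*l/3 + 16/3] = 3*l^2 - 22*l/3 + 2/3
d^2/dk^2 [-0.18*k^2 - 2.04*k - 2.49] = -0.360000000000000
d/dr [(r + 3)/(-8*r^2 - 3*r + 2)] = (-8*r^2 - 3*r + (r + 3)*(16*r + 3) + 2)/(8*r^2 + 3*r - 2)^2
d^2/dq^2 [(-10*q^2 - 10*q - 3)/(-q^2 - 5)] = 2*(10*q^3 - 141*q^2 - 150*q + 235)/(q^6 + 15*q^4 + 75*q^2 + 125)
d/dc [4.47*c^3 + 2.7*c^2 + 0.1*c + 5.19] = 13.41*c^2 + 5.4*c + 0.1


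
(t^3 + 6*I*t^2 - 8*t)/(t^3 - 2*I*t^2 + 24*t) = (t + 2*I)/(t - 6*I)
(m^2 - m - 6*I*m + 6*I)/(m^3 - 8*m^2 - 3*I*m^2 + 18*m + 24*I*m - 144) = (m - 1)/(m^2 + m*(-8 + 3*I) - 24*I)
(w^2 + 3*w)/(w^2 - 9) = w/(w - 3)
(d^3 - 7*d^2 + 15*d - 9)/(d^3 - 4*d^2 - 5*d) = (-d^3 + 7*d^2 - 15*d + 9)/(d*(-d^2 + 4*d + 5))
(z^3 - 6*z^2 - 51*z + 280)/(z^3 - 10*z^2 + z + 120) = (z + 7)/(z + 3)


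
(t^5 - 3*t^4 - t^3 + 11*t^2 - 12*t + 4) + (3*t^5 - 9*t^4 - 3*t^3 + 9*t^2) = 4*t^5 - 12*t^4 - 4*t^3 + 20*t^2 - 12*t + 4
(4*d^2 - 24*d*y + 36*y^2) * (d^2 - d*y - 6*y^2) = 4*d^4 - 28*d^3*y + 36*d^2*y^2 + 108*d*y^3 - 216*y^4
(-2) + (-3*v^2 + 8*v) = -3*v^2 + 8*v - 2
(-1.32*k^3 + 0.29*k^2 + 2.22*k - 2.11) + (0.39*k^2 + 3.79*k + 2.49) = -1.32*k^3 + 0.68*k^2 + 6.01*k + 0.38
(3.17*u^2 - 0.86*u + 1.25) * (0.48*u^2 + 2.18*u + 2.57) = 1.5216*u^4 + 6.4978*u^3 + 6.8721*u^2 + 0.5148*u + 3.2125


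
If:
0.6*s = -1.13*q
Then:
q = -0.530973451327434*s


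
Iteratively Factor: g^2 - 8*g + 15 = (g - 5)*(g - 3)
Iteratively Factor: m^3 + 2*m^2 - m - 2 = (m - 1)*(m^2 + 3*m + 2) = (m - 1)*(m + 1)*(m + 2)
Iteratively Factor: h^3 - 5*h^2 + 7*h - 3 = (h - 3)*(h^2 - 2*h + 1) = (h - 3)*(h - 1)*(h - 1)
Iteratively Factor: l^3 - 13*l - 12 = (l - 4)*(l^2 + 4*l + 3) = (l - 4)*(l + 3)*(l + 1)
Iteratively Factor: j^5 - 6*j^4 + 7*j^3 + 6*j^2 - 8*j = (j)*(j^4 - 6*j^3 + 7*j^2 + 6*j - 8) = j*(j - 2)*(j^3 - 4*j^2 - j + 4) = j*(j - 4)*(j - 2)*(j^2 - 1) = j*(j - 4)*(j - 2)*(j + 1)*(j - 1)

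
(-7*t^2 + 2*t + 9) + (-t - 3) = -7*t^2 + t + 6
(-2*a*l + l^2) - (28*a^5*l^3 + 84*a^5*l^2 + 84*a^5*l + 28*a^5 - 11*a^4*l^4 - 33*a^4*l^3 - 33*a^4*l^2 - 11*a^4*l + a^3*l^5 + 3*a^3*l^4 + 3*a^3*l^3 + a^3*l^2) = -28*a^5*l^3 - 84*a^5*l^2 - 84*a^5*l - 28*a^5 + 11*a^4*l^4 + 33*a^4*l^3 + 33*a^4*l^2 + 11*a^4*l - a^3*l^5 - 3*a^3*l^4 - 3*a^3*l^3 - a^3*l^2 - 2*a*l + l^2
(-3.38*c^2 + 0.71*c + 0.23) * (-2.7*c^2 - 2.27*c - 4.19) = 9.126*c^4 + 5.7556*c^3 + 11.9295*c^2 - 3.497*c - 0.9637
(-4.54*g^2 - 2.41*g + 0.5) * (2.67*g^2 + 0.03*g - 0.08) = -12.1218*g^4 - 6.5709*g^3 + 1.6259*g^2 + 0.2078*g - 0.04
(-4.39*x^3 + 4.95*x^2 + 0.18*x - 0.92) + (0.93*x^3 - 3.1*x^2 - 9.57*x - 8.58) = -3.46*x^3 + 1.85*x^2 - 9.39*x - 9.5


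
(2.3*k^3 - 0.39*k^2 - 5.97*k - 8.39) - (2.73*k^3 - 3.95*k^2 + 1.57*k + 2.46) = -0.43*k^3 + 3.56*k^2 - 7.54*k - 10.85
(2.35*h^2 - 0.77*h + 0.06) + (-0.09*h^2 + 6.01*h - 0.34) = 2.26*h^2 + 5.24*h - 0.28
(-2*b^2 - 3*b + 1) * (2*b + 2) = -4*b^3 - 10*b^2 - 4*b + 2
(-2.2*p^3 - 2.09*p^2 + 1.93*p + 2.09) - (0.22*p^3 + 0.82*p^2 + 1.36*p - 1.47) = -2.42*p^3 - 2.91*p^2 + 0.57*p + 3.56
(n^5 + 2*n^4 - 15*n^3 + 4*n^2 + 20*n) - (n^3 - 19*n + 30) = n^5 + 2*n^4 - 16*n^3 + 4*n^2 + 39*n - 30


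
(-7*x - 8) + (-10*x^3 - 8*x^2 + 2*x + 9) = -10*x^3 - 8*x^2 - 5*x + 1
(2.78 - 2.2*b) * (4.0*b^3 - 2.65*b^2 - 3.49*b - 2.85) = -8.8*b^4 + 16.95*b^3 + 0.311000000000002*b^2 - 3.4322*b - 7.923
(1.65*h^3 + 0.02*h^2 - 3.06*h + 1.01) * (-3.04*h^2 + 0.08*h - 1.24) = -5.016*h^5 + 0.0712*h^4 + 7.258*h^3 - 3.34*h^2 + 3.8752*h - 1.2524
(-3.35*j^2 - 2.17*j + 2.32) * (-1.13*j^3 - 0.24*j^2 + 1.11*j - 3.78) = 3.7855*j^5 + 3.2561*j^4 - 5.8193*j^3 + 9.6975*j^2 + 10.7778*j - 8.7696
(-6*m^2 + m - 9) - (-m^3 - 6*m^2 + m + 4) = m^3 - 13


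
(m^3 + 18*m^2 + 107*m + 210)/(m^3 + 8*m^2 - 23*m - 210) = (m + 5)/(m - 5)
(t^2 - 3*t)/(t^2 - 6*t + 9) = t/(t - 3)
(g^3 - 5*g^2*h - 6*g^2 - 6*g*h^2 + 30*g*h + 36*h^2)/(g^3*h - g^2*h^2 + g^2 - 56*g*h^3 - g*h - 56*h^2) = (-g^3 + 5*g^2*h + 6*g^2 + 6*g*h^2 - 30*g*h - 36*h^2)/(-g^3*h + g^2*h^2 - g^2 + 56*g*h^3 + g*h + 56*h^2)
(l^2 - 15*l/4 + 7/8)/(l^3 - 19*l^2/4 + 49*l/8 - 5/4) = (2*l - 7)/(2*l^2 - 9*l + 10)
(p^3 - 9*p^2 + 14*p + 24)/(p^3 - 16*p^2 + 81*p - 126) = (p^2 - 3*p - 4)/(p^2 - 10*p + 21)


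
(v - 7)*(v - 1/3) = v^2 - 22*v/3 + 7/3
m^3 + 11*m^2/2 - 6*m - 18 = (m - 2)*(m + 3/2)*(m + 6)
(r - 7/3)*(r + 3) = r^2 + 2*r/3 - 7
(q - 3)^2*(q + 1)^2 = q^4 - 4*q^3 - 2*q^2 + 12*q + 9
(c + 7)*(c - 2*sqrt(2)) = c^2 - 2*sqrt(2)*c + 7*c - 14*sqrt(2)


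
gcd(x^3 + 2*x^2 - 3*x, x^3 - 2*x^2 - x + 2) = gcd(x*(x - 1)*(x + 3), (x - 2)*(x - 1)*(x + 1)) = x - 1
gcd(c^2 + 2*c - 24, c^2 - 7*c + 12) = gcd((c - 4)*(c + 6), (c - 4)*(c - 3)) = c - 4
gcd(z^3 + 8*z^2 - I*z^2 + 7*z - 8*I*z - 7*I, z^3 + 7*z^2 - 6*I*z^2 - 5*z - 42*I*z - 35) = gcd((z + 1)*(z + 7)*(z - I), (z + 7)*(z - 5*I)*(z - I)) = z^2 + z*(7 - I) - 7*I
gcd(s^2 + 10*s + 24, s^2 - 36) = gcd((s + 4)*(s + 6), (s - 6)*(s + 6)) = s + 6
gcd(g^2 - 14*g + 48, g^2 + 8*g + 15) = 1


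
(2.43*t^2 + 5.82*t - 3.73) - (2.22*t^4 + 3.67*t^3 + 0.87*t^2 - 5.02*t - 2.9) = -2.22*t^4 - 3.67*t^3 + 1.56*t^2 + 10.84*t - 0.83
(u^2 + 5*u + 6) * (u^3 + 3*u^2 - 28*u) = u^5 + 8*u^4 - 7*u^3 - 122*u^2 - 168*u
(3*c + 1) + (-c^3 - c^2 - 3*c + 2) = -c^3 - c^2 + 3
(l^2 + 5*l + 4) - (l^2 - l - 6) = 6*l + 10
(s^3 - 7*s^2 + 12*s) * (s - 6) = s^4 - 13*s^3 + 54*s^2 - 72*s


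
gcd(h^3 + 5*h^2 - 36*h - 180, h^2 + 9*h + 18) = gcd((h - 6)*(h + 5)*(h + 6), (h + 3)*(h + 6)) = h + 6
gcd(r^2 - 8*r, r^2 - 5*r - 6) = 1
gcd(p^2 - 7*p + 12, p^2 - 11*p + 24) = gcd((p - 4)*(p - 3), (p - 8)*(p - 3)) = p - 3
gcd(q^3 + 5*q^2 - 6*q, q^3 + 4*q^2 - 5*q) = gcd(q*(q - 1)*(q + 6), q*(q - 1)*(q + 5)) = q^2 - q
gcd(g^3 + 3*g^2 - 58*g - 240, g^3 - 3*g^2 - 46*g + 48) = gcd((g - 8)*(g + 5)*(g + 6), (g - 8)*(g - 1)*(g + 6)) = g^2 - 2*g - 48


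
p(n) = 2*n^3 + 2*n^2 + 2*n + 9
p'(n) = 6*n^2 + 4*n + 2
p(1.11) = 16.42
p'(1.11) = 13.83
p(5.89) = 498.84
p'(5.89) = 233.71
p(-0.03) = 8.94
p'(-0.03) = 1.89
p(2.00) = 37.00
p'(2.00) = 34.00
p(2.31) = 48.94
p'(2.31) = 43.26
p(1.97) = 35.99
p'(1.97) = 33.17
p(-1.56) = 3.15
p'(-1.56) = 10.36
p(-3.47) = -57.42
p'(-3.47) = 60.37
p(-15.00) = -6321.00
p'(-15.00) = 1292.00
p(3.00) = 87.00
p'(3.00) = 68.00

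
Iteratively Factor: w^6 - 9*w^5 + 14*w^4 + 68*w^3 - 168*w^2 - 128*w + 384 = (w + 2)*(w^5 - 11*w^4 + 36*w^3 - 4*w^2 - 160*w + 192) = (w - 4)*(w + 2)*(w^4 - 7*w^3 + 8*w^2 + 28*w - 48) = (w - 4)^2*(w + 2)*(w^3 - 3*w^2 - 4*w + 12) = (w - 4)^2*(w - 2)*(w + 2)*(w^2 - w - 6) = (w - 4)^2*(w - 2)*(w + 2)^2*(w - 3)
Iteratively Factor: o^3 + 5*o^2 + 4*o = (o + 4)*(o^2 + o) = o*(o + 4)*(o + 1)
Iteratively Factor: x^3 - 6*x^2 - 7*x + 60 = (x + 3)*(x^2 - 9*x + 20) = (x - 5)*(x + 3)*(x - 4)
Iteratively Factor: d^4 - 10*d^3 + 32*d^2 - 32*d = (d)*(d^3 - 10*d^2 + 32*d - 32) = d*(d - 4)*(d^2 - 6*d + 8) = d*(d - 4)^2*(d - 2)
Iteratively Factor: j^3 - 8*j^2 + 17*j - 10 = (j - 2)*(j^2 - 6*j + 5) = (j - 2)*(j - 1)*(j - 5)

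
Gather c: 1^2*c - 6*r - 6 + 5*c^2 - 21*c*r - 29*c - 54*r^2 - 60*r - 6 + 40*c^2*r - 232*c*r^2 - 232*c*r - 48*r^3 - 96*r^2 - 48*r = c^2*(40*r + 5) + c*(-232*r^2 - 253*r - 28) - 48*r^3 - 150*r^2 - 114*r - 12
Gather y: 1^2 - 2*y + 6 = 7 - 2*y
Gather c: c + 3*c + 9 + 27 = 4*c + 36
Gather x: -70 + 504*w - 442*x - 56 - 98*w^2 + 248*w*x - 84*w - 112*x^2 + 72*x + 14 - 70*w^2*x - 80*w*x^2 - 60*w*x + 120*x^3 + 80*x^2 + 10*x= -98*w^2 + 420*w + 120*x^3 + x^2*(-80*w - 32) + x*(-70*w^2 + 188*w - 360) - 112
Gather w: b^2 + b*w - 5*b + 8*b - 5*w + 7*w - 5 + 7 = b^2 + 3*b + w*(b + 2) + 2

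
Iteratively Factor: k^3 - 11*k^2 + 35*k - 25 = (k - 5)*(k^2 - 6*k + 5) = (k - 5)*(k - 1)*(k - 5)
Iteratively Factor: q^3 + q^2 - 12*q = (q + 4)*(q^2 - 3*q) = q*(q + 4)*(q - 3)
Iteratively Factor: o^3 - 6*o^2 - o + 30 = (o - 5)*(o^2 - o - 6) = (o - 5)*(o - 3)*(o + 2)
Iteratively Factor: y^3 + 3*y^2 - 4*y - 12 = (y + 3)*(y^2 - 4) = (y + 2)*(y + 3)*(y - 2)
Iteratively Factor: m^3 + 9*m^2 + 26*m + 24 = (m + 2)*(m^2 + 7*m + 12) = (m + 2)*(m + 3)*(m + 4)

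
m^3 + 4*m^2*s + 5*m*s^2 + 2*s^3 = (m + s)^2*(m + 2*s)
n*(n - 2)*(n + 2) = n^3 - 4*n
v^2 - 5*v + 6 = (v - 3)*(v - 2)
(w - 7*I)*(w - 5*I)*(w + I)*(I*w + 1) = I*w^4 + 12*w^3 - 34*I*w^2 + 12*w - 35*I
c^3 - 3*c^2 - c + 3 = (c - 3)*(c - 1)*(c + 1)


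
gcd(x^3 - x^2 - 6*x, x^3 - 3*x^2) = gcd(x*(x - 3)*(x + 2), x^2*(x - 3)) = x^2 - 3*x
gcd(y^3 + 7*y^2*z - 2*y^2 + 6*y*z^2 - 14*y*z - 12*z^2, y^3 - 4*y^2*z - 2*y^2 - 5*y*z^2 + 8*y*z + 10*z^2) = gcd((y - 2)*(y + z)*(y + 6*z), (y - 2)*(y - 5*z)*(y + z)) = y^2 + y*z - 2*y - 2*z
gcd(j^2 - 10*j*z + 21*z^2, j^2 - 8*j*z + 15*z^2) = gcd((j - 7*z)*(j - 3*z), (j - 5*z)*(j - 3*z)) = -j + 3*z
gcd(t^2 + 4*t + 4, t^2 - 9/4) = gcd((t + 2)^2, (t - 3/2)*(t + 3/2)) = 1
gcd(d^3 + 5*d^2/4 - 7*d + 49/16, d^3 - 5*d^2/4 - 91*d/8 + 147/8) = d^2 + 7*d/4 - 49/8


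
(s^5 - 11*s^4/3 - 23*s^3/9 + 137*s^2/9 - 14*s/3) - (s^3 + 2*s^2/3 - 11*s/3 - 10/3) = s^5 - 11*s^4/3 - 32*s^3/9 + 131*s^2/9 - s + 10/3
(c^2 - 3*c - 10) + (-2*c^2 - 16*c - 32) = -c^2 - 19*c - 42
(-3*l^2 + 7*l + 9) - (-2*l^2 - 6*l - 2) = -l^2 + 13*l + 11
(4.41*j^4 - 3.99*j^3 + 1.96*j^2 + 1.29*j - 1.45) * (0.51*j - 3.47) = 2.2491*j^5 - 17.3376*j^4 + 14.8449*j^3 - 6.1433*j^2 - 5.2158*j + 5.0315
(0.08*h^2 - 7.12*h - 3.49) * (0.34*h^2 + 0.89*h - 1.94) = 0.0272*h^4 - 2.3496*h^3 - 7.6786*h^2 + 10.7067*h + 6.7706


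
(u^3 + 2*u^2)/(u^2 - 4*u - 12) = u^2/(u - 6)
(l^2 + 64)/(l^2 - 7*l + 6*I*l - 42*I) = (l^2 + 64)/(l^2 + l*(-7 + 6*I) - 42*I)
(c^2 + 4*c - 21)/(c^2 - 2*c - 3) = (c + 7)/(c + 1)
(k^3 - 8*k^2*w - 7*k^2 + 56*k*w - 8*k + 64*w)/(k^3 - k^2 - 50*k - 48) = (k - 8*w)/(k + 6)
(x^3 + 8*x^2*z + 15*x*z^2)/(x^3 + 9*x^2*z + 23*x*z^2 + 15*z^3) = x/(x + z)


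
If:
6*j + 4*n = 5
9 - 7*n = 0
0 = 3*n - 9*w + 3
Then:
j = -1/42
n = 9/7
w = 16/21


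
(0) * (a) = 0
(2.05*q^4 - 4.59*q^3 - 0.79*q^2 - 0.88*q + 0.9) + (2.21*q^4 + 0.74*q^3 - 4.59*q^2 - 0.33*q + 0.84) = 4.26*q^4 - 3.85*q^3 - 5.38*q^2 - 1.21*q + 1.74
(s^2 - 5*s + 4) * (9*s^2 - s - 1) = 9*s^4 - 46*s^3 + 40*s^2 + s - 4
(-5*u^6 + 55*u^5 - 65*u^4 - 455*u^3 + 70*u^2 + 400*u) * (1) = -5*u^6 + 55*u^5 - 65*u^4 - 455*u^3 + 70*u^2 + 400*u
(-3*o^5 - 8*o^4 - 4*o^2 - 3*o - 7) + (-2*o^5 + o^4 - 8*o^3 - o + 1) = -5*o^5 - 7*o^4 - 8*o^3 - 4*o^2 - 4*o - 6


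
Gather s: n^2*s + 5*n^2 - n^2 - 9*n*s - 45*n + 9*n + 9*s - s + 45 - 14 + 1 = 4*n^2 - 36*n + s*(n^2 - 9*n + 8) + 32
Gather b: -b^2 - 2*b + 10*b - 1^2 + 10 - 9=-b^2 + 8*b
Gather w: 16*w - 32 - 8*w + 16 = 8*w - 16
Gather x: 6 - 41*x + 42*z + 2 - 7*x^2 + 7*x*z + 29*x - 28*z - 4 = -7*x^2 + x*(7*z - 12) + 14*z + 4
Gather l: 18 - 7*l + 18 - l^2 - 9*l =-l^2 - 16*l + 36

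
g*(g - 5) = g^2 - 5*g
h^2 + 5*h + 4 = (h + 1)*(h + 4)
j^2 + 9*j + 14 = (j + 2)*(j + 7)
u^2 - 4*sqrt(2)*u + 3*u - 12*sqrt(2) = (u + 3)*(u - 4*sqrt(2))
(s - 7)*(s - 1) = s^2 - 8*s + 7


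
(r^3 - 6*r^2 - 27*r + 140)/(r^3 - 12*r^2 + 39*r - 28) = (r + 5)/(r - 1)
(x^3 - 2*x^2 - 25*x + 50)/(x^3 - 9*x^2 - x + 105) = (x^2 + 3*x - 10)/(x^2 - 4*x - 21)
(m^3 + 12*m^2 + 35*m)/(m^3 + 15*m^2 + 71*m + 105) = m/(m + 3)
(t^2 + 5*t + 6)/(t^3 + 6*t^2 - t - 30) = (t + 2)/(t^2 + 3*t - 10)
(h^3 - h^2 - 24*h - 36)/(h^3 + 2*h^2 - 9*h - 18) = (h - 6)/(h - 3)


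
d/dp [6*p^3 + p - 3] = 18*p^2 + 1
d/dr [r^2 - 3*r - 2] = 2*r - 3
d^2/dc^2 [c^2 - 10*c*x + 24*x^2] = 2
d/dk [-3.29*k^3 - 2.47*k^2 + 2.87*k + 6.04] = -9.87*k^2 - 4.94*k + 2.87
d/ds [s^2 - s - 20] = 2*s - 1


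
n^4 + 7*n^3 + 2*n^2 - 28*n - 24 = (n - 2)*(n + 1)*(n + 2)*(n + 6)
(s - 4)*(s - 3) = s^2 - 7*s + 12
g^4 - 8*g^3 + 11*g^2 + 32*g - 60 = (g - 5)*(g - 3)*(g - 2)*(g + 2)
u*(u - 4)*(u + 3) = u^3 - u^2 - 12*u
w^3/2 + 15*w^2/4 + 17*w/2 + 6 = (w/2 + 1)*(w + 3/2)*(w + 4)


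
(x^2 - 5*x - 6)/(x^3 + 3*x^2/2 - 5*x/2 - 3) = 2*(x - 6)/(2*x^2 + x - 6)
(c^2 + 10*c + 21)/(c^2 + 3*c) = (c + 7)/c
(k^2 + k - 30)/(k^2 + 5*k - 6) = (k - 5)/(k - 1)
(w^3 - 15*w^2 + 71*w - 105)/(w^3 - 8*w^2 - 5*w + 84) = (w^2 - 8*w + 15)/(w^2 - w - 12)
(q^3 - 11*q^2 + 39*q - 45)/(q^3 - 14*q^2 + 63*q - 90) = (q - 3)/(q - 6)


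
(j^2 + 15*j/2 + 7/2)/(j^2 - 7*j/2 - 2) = (j + 7)/(j - 4)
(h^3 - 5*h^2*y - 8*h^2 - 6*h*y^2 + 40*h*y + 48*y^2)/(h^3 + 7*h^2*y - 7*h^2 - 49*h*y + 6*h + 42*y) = (h^3 - 5*h^2*y - 8*h^2 - 6*h*y^2 + 40*h*y + 48*y^2)/(h^3 + 7*h^2*y - 7*h^2 - 49*h*y + 6*h + 42*y)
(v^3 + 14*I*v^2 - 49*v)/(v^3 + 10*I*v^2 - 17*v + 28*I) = v*(v + 7*I)/(v^2 + 3*I*v + 4)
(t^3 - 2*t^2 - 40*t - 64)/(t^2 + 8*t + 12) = (t^2 - 4*t - 32)/(t + 6)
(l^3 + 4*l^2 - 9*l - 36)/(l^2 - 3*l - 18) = (l^2 + l - 12)/(l - 6)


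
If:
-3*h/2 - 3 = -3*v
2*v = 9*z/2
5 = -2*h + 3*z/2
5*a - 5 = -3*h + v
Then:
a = 5/2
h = -13/5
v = -3/10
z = -2/15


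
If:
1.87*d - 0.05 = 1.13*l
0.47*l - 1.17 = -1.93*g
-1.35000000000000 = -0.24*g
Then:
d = -12.43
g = 5.62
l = -20.61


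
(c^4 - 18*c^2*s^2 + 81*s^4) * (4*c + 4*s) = 4*c^5 + 4*c^4*s - 72*c^3*s^2 - 72*c^2*s^3 + 324*c*s^4 + 324*s^5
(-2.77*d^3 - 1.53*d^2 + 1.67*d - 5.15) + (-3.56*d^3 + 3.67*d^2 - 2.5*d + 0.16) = -6.33*d^3 + 2.14*d^2 - 0.83*d - 4.99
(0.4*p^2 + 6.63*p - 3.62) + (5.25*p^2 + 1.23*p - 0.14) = 5.65*p^2 + 7.86*p - 3.76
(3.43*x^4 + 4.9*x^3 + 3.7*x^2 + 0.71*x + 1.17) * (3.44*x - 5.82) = 11.7992*x^5 - 3.1066*x^4 - 15.79*x^3 - 19.0916*x^2 - 0.1074*x - 6.8094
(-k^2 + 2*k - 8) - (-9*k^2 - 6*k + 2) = 8*k^2 + 8*k - 10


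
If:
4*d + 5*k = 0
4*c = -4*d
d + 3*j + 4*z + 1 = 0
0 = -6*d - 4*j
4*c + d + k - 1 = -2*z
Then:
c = 30/41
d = -30/41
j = 45/41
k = 24/41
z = -73/82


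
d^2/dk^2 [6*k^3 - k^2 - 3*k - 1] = 36*k - 2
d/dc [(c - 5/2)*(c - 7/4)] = 2*c - 17/4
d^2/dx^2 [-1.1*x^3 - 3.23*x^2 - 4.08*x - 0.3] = -6.6*x - 6.46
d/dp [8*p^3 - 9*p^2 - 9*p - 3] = 24*p^2 - 18*p - 9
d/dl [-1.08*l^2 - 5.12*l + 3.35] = -2.16*l - 5.12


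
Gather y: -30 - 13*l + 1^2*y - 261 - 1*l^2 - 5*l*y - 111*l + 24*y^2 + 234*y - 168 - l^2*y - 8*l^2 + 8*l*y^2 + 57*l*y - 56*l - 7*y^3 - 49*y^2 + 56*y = -9*l^2 - 180*l - 7*y^3 + y^2*(8*l - 25) + y*(-l^2 + 52*l + 291) - 459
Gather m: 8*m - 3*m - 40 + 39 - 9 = 5*m - 10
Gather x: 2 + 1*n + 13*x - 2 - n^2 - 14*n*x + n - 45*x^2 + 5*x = -n^2 + 2*n - 45*x^2 + x*(18 - 14*n)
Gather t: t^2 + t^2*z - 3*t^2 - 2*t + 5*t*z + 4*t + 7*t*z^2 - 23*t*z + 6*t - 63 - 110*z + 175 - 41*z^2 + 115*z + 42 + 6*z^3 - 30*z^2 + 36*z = t^2*(z - 2) + t*(7*z^2 - 18*z + 8) + 6*z^3 - 71*z^2 + 41*z + 154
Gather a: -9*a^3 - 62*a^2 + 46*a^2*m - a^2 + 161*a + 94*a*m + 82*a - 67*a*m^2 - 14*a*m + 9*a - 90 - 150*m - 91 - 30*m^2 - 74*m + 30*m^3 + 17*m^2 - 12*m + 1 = -9*a^3 + a^2*(46*m - 63) + a*(-67*m^2 + 80*m + 252) + 30*m^3 - 13*m^2 - 236*m - 180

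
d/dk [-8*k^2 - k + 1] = -16*k - 1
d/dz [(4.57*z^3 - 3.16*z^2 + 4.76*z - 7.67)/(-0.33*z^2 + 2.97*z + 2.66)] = (-1.5081*z^4 + 27.1458*z^3 + 28.6542*z^2 - 21.8734*z + 35.4415)/(0.1089*z^4 - 1.9602*z^3 + 7.0653*z^2 + 15.8004*z + 7.0756)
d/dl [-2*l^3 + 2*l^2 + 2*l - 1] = -6*l^2 + 4*l + 2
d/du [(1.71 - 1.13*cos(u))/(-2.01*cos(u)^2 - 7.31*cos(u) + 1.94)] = (2.2713*cos(u)^2 - 6.8742*cos(u) - 10.3079)*sin(u)/(4.0401*cos(u)^4 + 29.3862*cos(u)^3 + 45.6373*cos(u)^2 - 28.3628*cos(u) + 3.7636)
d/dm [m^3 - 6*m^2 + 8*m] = 3*m^2 - 12*m + 8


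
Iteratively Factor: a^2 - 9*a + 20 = (a - 5)*(a - 4)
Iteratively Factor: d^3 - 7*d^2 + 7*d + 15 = (d - 3)*(d^2 - 4*d - 5) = (d - 3)*(d + 1)*(d - 5)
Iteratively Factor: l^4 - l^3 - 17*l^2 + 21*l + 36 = (l - 3)*(l^3 + 2*l^2 - 11*l - 12) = (l - 3)*(l + 1)*(l^2 + l - 12) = (l - 3)^2*(l + 1)*(l + 4)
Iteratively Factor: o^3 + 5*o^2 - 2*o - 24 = (o - 2)*(o^2 + 7*o + 12) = (o - 2)*(o + 3)*(o + 4)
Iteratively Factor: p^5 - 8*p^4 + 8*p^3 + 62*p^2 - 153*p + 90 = (p + 3)*(p^4 - 11*p^3 + 41*p^2 - 61*p + 30) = (p - 1)*(p + 3)*(p^3 - 10*p^2 + 31*p - 30) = (p - 2)*(p - 1)*(p + 3)*(p^2 - 8*p + 15) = (p - 3)*(p - 2)*(p - 1)*(p + 3)*(p - 5)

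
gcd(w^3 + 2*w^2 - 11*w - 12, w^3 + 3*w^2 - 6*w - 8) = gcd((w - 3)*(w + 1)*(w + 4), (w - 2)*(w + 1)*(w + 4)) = w^2 + 5*w + 4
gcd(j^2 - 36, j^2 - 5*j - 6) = j - 6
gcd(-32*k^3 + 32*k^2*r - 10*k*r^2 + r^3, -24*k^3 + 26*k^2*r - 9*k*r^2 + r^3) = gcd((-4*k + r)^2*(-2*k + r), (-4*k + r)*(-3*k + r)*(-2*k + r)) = 8*k^2 - 6*k*r + r^2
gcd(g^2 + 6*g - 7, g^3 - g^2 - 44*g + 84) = g + 7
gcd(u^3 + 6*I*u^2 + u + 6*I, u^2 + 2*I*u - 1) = u + I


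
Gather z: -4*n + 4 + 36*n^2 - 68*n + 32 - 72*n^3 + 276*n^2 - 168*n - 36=-72*n^3 + 312*n^2 - 240*n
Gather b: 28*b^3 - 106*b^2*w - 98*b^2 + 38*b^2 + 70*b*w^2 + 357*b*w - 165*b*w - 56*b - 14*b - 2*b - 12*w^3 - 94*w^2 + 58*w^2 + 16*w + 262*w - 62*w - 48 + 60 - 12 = 28*b^3 + b^2*(-106*w - 60) + b*(70*w^2 + 192*w - 72) - 12*w^3 - 36*w^2 + 216*w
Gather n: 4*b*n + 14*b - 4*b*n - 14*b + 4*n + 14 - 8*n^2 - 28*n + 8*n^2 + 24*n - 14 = 0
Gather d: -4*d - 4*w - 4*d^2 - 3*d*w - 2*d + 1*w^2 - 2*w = -4*d^2 + d*(-3*w - 6) + w^2 - 6*w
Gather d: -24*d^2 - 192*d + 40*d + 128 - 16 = -24*d^2 - 152*d + 112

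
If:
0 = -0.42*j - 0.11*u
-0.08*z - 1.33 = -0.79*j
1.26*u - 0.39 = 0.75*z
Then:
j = 0.99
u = -3.77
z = -6.86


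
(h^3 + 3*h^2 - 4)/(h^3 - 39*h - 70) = (h^2 + h - 2)/(h^2 - 2*h - 35)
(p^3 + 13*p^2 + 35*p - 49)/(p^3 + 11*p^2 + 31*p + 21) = (p^2 + 6*p - 7)/(p^2 + 4*p + 3)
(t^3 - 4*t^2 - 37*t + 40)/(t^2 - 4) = (t^3 - 4*t^2 - 37*t + 40)/(t^2 - 4)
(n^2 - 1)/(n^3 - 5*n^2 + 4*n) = (n + 1)/(n*(n - 4))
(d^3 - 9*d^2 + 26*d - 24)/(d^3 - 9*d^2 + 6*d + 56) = (d^2 - 5*d + 6)/(d^2 - 5*d - 14)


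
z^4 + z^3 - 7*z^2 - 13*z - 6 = (z - 3)*(z + 1)^2*(z + 2)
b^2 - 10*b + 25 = (b - 5)^2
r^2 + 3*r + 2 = (r + 1)*(r + 2)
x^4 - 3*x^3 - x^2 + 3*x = x*(x - 3)*(x - 1)*(x + 1)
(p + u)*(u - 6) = p*u - 6*p + u^2 - 6*u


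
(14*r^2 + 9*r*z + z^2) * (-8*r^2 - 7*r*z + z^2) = -112*r^4 - 170*r^3*z - 57*r^2*z^2 + 2*r*z^3 + z^4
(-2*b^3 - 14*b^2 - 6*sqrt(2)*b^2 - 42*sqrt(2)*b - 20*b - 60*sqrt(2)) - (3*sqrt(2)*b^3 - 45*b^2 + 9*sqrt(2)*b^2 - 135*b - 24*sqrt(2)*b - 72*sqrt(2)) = -3*sqrt(2)*b^3 - 2*b^3 - 15*sqrt(2)*b^2 + 31*b^2 - 18*sqrt(2)*b + 115*b + 12*sqrt(2)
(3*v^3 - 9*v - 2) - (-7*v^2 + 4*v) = 3*v^3 + 7*v^2 - 13*v - 2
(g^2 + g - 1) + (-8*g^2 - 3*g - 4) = -7*g^2 - 2*g - 5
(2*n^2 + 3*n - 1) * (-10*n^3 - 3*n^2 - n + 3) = -20*n^5 - 36*n^4 - n^3 + 6*n^2 + 10*n - 3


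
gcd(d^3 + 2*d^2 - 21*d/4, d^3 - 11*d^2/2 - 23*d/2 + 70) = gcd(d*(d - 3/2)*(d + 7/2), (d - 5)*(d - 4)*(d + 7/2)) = d + 7/2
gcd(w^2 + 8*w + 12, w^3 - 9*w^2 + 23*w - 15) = 1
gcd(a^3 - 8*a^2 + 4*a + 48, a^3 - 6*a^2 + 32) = a^2 - 2*a - 8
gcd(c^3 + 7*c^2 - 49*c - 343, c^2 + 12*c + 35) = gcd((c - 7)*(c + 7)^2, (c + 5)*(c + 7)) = c + 7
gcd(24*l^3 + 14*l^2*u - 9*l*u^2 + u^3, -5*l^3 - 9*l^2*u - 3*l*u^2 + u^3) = l + u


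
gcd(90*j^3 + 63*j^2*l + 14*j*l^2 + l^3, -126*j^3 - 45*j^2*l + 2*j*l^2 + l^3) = 18*j^2 + 9*j*l + l^2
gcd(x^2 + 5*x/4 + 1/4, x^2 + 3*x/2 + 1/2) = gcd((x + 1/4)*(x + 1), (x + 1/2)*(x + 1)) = x + 1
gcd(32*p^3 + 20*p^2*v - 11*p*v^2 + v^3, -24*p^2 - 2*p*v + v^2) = 1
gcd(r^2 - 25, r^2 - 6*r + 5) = r - 5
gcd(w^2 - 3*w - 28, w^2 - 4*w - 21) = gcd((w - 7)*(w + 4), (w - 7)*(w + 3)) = w - 7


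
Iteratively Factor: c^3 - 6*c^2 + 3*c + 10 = (c + 1)*(c^2 - 7*c + 10) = (c - 2)*(c + 1)*(c - 5)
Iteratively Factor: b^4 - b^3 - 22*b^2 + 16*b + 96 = (b - 3)*(b^3 + 2*b^2 - 16*b - 32) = (b - 3)*(b + 4)*(b^2 - 2*b - 8) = (b - 4)*(b - 3)*(b + 4)*(b + 2)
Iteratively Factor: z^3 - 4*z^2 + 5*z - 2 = (z - 1)*(z^2 - 3*z + 2) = (z - 2)*(z - 1)*(z - 1)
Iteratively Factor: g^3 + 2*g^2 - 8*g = (g)*(g^2 + 2*g - 8) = g*(g - 2)*(g + 4)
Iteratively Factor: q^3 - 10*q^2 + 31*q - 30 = (q - 5)*(q^2 - 5*q + 6) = (q - 5)*(q - 2)*(q - 3)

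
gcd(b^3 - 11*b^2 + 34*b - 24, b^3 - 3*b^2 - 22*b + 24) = b^2 - 7*b + 6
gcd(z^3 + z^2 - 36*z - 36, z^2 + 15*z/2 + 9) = z + 6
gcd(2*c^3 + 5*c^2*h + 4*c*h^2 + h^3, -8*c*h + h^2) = 1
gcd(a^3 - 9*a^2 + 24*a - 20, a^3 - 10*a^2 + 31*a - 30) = a^2 - 7*a + 10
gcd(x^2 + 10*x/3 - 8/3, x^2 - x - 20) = x + 4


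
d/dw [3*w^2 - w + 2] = 6*w - 1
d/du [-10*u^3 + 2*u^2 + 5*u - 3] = -30*u^2 + 4*u + 5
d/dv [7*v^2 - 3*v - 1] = 14*v - 3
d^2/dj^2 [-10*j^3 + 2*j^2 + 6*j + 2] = 4 - 60*j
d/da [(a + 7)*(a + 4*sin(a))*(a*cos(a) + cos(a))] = (a + 1)*(a + 7)*(4*cos(a) + 1)*cos(a) + (a + 1)*(a + 4*sin(a))*cos(a) - (a + 7)*(a + 4*sin(a))*(a*sin(a) - sqrt(2)*cos(a + pi/4))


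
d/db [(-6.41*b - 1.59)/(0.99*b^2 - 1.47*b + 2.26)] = (6.3459*b^2 + 3.1482*b - 16.8239)/(0.9801*b^4 - 2.9106*b^3 + 6.6357*b^2 - 6.6444*b + 5.1076)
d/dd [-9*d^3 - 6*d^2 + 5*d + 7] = -27*d^2 - 12*d + 5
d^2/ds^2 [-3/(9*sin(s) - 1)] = 27*(9*sin(s)^2 + sin(s) - 18)/(9*sin(s) - 1)^3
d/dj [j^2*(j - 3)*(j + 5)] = 2*j*(2*j^2 + 3*j - 15)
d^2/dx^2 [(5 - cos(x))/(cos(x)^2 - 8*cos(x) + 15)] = (cos(x)^2 + 3*cos(x) - 2)/(cos(x) - 3)^3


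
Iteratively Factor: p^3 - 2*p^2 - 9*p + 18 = (p - 2)*(p^2 - 9) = (p - 3)*(p - 2)*(p + 3)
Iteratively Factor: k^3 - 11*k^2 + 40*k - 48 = (k - 4)*(k^2 - 7*k + 12) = (k - 4)*(k - 3)*(k - 4)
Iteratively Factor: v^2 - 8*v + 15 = (v - 3)*(v - 5)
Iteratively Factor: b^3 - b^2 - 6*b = (b + 2)*(b^2 - 3*b) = (b - 3)*(b + 2)*(b)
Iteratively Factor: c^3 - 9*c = (c - 3)*(c^2 + 3*c) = c*(c - 3)*(c + 3)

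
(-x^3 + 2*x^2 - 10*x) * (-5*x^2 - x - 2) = 5*x^5 - 9*x^4 + 50*x^3 + 6*x^2 + 20*x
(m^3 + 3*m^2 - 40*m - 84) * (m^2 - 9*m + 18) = m^5 - 6*m^4 - 49*m^3 + 330*m^2 + 36*m - 1512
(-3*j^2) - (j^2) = -4*j^2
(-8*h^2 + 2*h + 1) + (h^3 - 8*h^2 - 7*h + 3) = h^3 - 16*h^2 - 5*h + 4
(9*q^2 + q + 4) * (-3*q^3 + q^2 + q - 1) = -27*q^5 + 6*q^4 - 2*q^3 - 4*q^2 + 3*q - 4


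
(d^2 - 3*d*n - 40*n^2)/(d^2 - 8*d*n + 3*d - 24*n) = (d + 5*n)/(d + 3)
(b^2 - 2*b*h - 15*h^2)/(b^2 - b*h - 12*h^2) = (b - 5*h)/(b - 4*h)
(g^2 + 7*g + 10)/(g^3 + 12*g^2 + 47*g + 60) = (g + 2)/(g^2 + 7*g + 12)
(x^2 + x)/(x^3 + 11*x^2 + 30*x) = (x + 1)/(x^2 + 11*x + 30)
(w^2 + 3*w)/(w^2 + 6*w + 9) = w/(w + 3)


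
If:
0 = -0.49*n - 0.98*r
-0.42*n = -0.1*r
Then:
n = 0.00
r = 0.00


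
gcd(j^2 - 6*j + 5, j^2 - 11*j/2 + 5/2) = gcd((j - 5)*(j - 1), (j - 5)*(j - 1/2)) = j - 5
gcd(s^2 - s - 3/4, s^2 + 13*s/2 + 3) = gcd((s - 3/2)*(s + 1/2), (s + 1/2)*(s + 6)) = s + 1/2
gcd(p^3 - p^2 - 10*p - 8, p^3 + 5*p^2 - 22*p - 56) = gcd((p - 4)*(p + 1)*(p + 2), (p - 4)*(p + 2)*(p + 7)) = p^2 - 2*p - 8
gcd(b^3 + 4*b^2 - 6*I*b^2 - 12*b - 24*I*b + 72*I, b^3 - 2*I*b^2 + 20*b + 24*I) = b - 6*I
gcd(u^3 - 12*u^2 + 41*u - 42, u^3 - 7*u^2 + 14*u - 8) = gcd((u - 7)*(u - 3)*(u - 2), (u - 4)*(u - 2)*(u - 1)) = u - 2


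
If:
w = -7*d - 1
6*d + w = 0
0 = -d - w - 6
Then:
No Solution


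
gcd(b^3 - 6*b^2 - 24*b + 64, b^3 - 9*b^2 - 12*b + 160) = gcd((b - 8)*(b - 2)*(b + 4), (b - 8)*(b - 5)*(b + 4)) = b^2 - 4*b - 32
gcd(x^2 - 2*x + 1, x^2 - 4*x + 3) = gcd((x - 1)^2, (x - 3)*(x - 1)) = x - 1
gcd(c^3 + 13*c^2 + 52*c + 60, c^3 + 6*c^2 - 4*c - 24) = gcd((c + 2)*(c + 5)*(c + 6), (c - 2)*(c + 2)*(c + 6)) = c^2 + 8*c + 12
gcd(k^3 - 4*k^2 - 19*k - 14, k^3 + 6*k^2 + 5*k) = k + 1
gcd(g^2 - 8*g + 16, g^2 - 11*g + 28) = g - 4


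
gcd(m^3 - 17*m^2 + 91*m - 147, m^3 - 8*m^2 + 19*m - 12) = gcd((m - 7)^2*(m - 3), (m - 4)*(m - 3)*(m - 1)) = m - 3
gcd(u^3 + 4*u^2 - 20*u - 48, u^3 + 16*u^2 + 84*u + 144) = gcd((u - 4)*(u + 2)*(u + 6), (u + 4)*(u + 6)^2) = u + 6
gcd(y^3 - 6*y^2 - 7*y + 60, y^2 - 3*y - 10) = y - 5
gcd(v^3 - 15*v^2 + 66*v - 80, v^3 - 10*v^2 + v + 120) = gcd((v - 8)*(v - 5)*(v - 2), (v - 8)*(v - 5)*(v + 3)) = v^2 - 13*v + 40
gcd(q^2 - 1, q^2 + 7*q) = 1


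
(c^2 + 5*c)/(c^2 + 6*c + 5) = c/(c + 1)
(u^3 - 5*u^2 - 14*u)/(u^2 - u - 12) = u*(-u^2 + 5*u + 14)/(-u^2 + u + 12)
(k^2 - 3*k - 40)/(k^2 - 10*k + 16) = (k + 5)/(k - 2)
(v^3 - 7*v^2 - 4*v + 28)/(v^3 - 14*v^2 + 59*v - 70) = (v + 2)/(v - 5)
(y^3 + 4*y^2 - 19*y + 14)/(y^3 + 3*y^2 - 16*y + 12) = (y + 7)/(y + 6)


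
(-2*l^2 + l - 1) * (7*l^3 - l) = -14*l^5 + 7*l^4 - 5*l^3 - l^2 + l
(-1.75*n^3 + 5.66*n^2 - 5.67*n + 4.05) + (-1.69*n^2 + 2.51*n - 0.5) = -1.75*n^3 + 3.97*n^2 - 3.16*n + 3.55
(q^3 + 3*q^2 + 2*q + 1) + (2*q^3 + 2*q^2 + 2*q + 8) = 3*q^3 + 5*q^2 + 4*q + 9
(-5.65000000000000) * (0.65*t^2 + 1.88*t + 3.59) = -3.6725*t^2 - 10.622*t - 20.2835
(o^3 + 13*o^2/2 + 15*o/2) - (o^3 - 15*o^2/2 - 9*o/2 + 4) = 14*o^2 + 12*o - 4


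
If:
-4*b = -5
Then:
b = 5/4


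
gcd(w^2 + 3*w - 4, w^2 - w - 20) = w + 4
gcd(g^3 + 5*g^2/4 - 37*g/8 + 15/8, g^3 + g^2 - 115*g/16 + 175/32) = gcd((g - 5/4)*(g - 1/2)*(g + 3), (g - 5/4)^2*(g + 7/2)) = g - 5/4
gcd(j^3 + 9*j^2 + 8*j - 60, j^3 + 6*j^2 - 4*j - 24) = j^2 + 4*j - 12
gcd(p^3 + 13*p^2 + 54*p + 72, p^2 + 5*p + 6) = p + 3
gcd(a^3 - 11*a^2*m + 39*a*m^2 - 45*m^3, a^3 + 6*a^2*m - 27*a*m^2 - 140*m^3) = a - 5*m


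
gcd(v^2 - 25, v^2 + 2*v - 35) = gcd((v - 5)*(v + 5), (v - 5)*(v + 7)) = v - 5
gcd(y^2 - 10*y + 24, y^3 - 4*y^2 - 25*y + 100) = y - 4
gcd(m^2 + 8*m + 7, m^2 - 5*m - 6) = m + 1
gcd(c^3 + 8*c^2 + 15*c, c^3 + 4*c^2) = c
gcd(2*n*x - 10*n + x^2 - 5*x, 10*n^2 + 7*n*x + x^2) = 2*n + x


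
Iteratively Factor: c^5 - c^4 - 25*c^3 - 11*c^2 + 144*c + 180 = (c - 5)*(c^4 + 4*c^3 - 5*c^2 - 36*c - 36) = (c - 5)*(c + 3)*(c^3 + c^2 - 8*c - 12) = (c - 5)*(c + 2)*(c + 3)*(c^2 - c - 6) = (c - 5)*(c - 3)*(c + 2)*(c + 3)*(c + 2)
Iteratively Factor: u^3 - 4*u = (u)*(u^2 - 4) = u*(u + 2)*(u - 2)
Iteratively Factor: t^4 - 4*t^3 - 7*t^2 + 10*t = (t - 1)*(t^3 - 3*t^2 - 10*t) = (t - 5)*(t - 1)*(t^2 + 2*t) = (t - 5)*(t - 1)*(t + 2)*(t)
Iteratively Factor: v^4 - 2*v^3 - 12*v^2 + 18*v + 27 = (v + 1)*(v^3 - 3*v^2 - 9*v + 27) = (v - 3)*(v + 1)*(v^2 - 9) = (v - 3)*(v + 1)*(v + 3)*(v - 3)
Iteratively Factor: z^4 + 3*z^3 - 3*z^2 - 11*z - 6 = (z + 3)*(z^3 - 3*z - 2) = (z + 1)*(z + 3)*(z^2 - z - 2) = (z - 2)*(z + 1)*(z + 3)*(z + 1)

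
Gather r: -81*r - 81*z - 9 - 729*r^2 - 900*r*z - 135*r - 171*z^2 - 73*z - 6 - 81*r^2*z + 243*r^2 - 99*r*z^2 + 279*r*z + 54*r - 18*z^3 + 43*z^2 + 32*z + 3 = r^2*(-81*z - 486) + r*(-99*z^2 - 621*z - 162) - 18*z^3 - 128*z^2 - 122*z - 12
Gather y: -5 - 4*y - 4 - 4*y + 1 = -8*y - 8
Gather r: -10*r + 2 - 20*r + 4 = 6 - 30*r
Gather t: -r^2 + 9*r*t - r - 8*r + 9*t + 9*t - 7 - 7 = -r^2 - 9*r + t*(9*r + 18) - 14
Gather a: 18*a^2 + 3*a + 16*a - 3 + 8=18*a^2 + 19*a + 5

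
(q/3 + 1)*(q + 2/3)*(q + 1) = q^3/3 + 14*q^2/9 + 17*q/9 + 2/3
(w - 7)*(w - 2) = w^2 - 9*w + 14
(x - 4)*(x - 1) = x^2 - 5*x + 4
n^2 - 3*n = n*(n - 3)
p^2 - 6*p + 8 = (p - 4)*(p - 2)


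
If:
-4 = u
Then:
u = -4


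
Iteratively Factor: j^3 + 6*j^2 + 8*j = (j + 2)*(j^2 + 4*j) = j*(j + 2)*(j + 4)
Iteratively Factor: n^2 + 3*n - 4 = (n + 4)*(n - 1)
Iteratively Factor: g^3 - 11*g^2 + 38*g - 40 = (g - 4)*(g^2 - 7*g + 10) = (g - 5)*(g - 4)*(g - 2)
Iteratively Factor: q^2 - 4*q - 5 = (q - 5)*(q + 1)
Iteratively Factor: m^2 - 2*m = (m)*(m - 2)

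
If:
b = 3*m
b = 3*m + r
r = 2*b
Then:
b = 0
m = 0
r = 0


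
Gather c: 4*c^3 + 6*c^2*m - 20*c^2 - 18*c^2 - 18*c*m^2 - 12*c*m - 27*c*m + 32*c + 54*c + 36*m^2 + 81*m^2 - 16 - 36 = 4*c^3 + c^2*(6*m - 38) + c*(-18*m^2 - 39*m + 86) + 117*m^2 - 52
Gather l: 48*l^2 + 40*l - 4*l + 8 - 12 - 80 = 48*l^2 + 36*l - 84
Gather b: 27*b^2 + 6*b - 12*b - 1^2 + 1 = 27*b^2 - 6*b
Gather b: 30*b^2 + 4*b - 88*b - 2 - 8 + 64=30*b^2 - 84*b + 54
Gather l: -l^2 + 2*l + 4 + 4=-l^2 + 2*l + 8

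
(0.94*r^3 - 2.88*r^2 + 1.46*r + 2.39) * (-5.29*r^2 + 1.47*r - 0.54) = -4.9726*r^5 + 16.617*r^4 - 12.4646*r^3 - 8.9417*r^2 + 2.7249*r - 1.2906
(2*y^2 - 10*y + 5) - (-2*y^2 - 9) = 4*y^2 - 10*y + 14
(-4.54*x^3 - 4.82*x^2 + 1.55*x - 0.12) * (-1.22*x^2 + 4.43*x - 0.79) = 5.5388*x^5 - 14.2318*x^4 - 19.657*x^3 + 10.8207*x^2 - 1.7561*x + 0.0948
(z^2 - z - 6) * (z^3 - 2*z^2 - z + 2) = z^5 - 3*z^4 - 5*z^3 + 15*z^2 + 4*z - 12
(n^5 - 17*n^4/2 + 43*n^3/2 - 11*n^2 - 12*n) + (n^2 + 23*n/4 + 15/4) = n^5 - 17*n^4/2 + 43*n^3/2 - 10*n^2 - 25*n/4 + 15/4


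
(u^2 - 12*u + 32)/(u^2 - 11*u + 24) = (u - 4)/(u - 3)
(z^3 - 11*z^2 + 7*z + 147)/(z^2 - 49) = (z^2 - 4*z - 21)/(z + 7)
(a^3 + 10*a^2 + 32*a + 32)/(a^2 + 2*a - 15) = (a^3 + 10*a^2 + 32*a + 32)/(a^2 + 2*a - 15)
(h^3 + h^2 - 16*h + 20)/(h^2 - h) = (h^3 + h^2 - 16*h + 20)/(h*(h - 1))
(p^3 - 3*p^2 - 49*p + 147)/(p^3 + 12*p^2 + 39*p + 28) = (p^2 - 10*p + 21)/(p^2 + 5*p + 4)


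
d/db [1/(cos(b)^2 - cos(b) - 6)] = (2*cos(b) - 1)*sin(b)/(sin(b)^2 + cos(b) + 5)^2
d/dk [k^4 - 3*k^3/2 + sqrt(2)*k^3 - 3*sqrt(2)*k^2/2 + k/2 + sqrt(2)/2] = 4*k^3 - 9*k^2/2 + 3*sqrt(2)*k^2 - 3*sqrt(2)*k + 1/2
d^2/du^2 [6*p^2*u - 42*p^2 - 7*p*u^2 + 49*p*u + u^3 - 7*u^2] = -14*p + 6*u - 14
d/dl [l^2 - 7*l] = 2*l - 7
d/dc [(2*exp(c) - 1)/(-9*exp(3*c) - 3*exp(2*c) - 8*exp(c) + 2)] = (36*exp(3*c) - 21*exp(2*c) - 6*exp(c) - 4)*exp(c)/(81*exp(6*c) + 54*exp(5*c) + 153*exp(4*c) + 12*exp(3*c) + 52*exp(2*c) - 32*exp(c) + 4)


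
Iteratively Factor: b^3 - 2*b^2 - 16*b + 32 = (b - 4)*(b^2 + 2*b - 8) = (b - 4)*(b + 4)*(b - 2)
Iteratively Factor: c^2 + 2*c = (c + 2)*(c)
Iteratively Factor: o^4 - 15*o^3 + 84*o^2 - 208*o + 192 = (o - 3)*(o^3 - 12*o^2 + 48*o - 64) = (o - 4)*(o - 3)*(o^2 - 8*o + 16) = (o - 4)^2*(o - 3)*(o - 4)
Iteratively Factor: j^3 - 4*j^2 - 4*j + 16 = (j - 2)*(j^2 - 2*j - 8) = (j - 2)*(j + 2)*(j - 4)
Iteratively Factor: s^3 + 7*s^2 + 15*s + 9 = (s + 1)*(s^2 + 6*s + 9) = (s + 1)*(s + 3)*(s + 3)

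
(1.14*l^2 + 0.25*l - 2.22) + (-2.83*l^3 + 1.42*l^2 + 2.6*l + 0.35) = -2.83*l^3 + 2.56*l^2 + 2.85*l - 1.87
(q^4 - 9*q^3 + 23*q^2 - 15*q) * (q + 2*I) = q^5 - 9*q^4 + 2*I*q^4 + 23*q^3 - 18*I*q^3 - 15*q^2 + 46*I*q^2 - 30*I*q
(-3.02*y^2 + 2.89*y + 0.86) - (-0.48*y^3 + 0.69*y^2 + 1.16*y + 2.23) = 0.48*y^3 - 3.71*y^2 + 1.73*y - 1.37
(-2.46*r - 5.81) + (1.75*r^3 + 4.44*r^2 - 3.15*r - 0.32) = 1.75*r^3 + 4.44*r^2 - 5.61*r - 6.13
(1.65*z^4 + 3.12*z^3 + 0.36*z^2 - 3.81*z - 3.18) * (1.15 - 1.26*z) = -2.079*z^5 - 2.0337*z^4 + 3.1344*z^3 + 5.2146*z^2 - 0.3747*z - 3.657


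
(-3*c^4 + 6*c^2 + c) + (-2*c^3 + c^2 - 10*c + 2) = -3*c^4 - 2*c^3 + 7*c^2 - 9*c + 2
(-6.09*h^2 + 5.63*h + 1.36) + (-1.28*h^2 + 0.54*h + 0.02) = -7.37*h^2 + 6.17*h + 1.38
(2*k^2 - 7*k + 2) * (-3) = -6*k^2 + 21*k - 6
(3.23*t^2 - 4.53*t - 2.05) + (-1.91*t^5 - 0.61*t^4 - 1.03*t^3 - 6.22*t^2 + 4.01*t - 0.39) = -1.91*t^5 - 0.61*t^4 - 1.03*t^3 - 2.99*t^2 - 0.52*t - 2.44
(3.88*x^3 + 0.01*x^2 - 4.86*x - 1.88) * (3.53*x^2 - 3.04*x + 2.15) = 13.6964*x^5 - 11.7599*x^4 - 8.8442*x^3 + 8.1595*x^2 - 4.7338*x - 4.042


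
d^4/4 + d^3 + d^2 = d^2*(d/4 + 1/2)*(d + 2)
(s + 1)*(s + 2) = s^2 + 3*s + 2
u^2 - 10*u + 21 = (u - 7)*(u - 3)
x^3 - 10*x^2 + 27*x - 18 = (x - 6)*(x - 3)*(x - 1)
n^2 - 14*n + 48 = (n - 8)*(n - 6)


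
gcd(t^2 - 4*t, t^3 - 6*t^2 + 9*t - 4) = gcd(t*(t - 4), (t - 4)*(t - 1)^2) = t - 4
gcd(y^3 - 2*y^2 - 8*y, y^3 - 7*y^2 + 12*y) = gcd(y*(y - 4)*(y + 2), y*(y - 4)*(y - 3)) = y^2 - 4*y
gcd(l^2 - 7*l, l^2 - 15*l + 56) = l - 7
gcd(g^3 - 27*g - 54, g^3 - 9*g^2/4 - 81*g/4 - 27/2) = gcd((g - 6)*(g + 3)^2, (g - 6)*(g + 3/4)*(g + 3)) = g^2 - 3*g - 18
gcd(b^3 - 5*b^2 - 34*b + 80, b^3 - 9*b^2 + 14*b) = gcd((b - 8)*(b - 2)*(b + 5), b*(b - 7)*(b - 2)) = b - 2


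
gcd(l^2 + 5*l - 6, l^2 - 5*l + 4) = l - 1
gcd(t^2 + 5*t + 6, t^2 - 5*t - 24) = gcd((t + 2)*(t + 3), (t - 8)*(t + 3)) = t + 3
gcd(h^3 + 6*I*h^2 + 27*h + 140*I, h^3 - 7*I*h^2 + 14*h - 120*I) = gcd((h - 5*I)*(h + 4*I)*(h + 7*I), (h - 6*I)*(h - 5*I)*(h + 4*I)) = h^2 - I*h + 20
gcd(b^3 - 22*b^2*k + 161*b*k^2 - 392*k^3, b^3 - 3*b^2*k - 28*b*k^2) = b - 7*k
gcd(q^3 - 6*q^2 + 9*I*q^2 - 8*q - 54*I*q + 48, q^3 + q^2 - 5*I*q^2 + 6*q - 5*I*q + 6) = q + I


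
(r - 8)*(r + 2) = r^2 - 6*r - 16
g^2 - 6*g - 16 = (g - 8)*(g + 2)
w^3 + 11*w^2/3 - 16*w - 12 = (w - 3)*(w + 2/3)*(w + 6)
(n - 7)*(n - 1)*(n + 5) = n^3 - 3*n^2 - 33*n + 35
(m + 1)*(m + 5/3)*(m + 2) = m^3 + 14*m^2/3 + 7*m + 10/3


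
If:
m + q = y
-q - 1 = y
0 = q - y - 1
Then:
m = -1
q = 0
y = -1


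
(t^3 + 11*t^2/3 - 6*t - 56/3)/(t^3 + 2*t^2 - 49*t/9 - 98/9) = 3*(t + 4)/(3*t + 7)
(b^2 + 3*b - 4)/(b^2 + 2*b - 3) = (b + 4)/(b + 3)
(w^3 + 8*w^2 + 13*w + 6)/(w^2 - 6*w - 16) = (w^3 + 8*w^2 + 13*w + 6)/(w^2 - 6*w - 16)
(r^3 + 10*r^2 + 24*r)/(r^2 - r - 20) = r*(r + 6)/(r - 5)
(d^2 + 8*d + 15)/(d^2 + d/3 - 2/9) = 9*(d^2 + 8*d + 15)/(9*d^2 + 3*d - 2)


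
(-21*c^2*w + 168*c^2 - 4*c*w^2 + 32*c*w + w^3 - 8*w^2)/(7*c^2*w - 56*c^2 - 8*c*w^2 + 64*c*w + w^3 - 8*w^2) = (3*c + w)/(-c + w)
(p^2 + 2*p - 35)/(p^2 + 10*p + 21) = (p - 5)/(p + 3)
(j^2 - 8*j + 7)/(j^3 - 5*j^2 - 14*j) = (j - 1)/(j*(j + 2))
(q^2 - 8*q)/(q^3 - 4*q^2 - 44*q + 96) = q/(q^2 + 4*q - 12)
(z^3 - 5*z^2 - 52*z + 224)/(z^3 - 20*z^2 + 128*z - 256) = (z + 7)/(z - 8)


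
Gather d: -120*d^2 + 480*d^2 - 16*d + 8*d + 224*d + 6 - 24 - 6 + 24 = 360*d^2 + 216*d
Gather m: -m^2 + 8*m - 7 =-m^2 + 8*m - 7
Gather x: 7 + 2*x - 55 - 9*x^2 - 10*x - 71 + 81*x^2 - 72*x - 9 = 72*x^2 - 80*x - 128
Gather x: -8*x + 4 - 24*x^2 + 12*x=-24*x^2 + 4*x + 4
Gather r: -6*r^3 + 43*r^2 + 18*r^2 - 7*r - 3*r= -6*r^3 + 61*r^2 - 10*r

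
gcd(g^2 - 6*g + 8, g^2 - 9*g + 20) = g - 4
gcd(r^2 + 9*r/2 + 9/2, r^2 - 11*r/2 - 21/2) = r + 3/2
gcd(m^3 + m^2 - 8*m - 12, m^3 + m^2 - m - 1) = 1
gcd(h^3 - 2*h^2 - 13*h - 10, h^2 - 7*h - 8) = h + 1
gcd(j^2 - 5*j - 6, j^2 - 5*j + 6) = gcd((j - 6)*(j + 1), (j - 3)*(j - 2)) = 1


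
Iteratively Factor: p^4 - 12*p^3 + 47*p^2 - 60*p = (p - 4)*(p^3 - 8*p^2 + 15*p) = (p - 4)*(p - 3)*(p^2 - 5*p) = p*(p - 4)*(p - 3)*(p - 5)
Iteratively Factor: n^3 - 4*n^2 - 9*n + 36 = (n - 3)*(n^2 - n - 12) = (n - 3)*(n + 3)*(n - 4)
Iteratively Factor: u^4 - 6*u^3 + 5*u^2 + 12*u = (u - 4)*(u^3 - 2*u^2 - 3*u) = (u - 4)*(u + 1)*(u^2 - 3*u) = (u - 4)*(u - 3)*(u + 1)*(u)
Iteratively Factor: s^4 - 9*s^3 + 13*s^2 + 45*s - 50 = (s - 5)*(s^3 - 4*s^2 - 7*s + 10) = (s - 5)*(s - 1)*(s^2 - 3*s - 10) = (s - 5)*(s - 1)*(s + 2)*(s - 5)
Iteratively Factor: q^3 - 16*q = (q)*(q^2 - 16) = q*(q - 4)*(q + 4)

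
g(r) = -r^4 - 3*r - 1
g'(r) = -4*r^3 - 3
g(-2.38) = -25.95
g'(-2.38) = 50.93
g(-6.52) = -1788.57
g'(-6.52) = 1105.67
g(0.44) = -2.36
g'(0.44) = -3.34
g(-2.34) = -23.96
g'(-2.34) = 48.25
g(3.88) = -239.27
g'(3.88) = -236.64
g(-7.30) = -2818.92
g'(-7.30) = 1553.07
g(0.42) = -2.29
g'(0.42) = -3.30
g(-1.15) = 0.70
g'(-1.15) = 3.08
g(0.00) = -1.00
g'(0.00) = -3.00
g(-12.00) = -20701.00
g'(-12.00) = 6909.00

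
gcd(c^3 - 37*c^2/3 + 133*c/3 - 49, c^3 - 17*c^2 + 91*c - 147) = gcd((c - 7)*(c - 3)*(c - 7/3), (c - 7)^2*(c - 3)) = c^2 - 10*c + 21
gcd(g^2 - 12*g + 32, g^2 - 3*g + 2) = 1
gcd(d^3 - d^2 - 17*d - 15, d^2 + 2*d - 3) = d + 3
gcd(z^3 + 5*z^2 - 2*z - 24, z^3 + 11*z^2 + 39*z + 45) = z + 3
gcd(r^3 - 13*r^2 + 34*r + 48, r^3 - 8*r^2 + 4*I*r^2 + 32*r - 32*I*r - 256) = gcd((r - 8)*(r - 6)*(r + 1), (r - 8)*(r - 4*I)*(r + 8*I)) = r - 8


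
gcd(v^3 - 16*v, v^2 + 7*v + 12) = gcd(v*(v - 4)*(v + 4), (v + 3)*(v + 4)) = v + 4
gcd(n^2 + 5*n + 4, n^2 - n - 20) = n + 4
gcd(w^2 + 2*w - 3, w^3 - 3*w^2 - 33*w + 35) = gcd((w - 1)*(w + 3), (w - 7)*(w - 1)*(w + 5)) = w - 1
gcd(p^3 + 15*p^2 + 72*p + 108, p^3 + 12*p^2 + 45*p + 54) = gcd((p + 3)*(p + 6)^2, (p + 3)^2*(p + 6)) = p^2 + 9*p + 18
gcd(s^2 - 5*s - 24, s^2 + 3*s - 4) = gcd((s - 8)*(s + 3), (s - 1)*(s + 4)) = 1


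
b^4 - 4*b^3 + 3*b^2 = b^2*(b - 3)*(b - 1)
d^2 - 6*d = d*(d - 6)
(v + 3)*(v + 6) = v^2 + 9*v + 18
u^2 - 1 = (u - 1)*(u + 1)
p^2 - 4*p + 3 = (p - 3)*(p - 1)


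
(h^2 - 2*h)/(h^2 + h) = (h - 2)/(h + 1)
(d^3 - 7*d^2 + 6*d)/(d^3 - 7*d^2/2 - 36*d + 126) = 2*d*(d - 1)/(2*d^2 + 5*d - 42)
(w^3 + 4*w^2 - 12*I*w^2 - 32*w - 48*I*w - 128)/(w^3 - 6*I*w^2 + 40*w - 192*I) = (w + 4)/(w + 6*I)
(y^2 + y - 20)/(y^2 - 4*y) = (y + 5)/y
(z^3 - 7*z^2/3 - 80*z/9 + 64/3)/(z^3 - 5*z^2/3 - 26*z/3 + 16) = (z - 8/3)/(z - 2)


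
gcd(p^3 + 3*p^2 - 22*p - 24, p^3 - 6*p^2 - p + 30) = 1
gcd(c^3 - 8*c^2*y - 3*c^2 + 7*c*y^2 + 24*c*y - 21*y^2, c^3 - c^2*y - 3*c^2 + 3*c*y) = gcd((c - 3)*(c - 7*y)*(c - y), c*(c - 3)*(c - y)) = -c^2 + c*y + 3*c - 3*y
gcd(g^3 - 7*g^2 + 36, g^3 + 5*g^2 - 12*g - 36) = g^2 - g - 6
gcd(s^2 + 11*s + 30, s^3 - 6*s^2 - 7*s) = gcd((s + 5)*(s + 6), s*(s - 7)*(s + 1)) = 1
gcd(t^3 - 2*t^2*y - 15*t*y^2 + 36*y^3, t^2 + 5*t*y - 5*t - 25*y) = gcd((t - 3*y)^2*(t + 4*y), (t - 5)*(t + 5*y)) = 1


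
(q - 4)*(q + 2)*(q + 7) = q^3 + 5*q^2 - 22*q - 56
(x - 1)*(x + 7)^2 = x^3 + 13*x^2 + 35*x - 49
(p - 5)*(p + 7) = p^2 + 2*p - 35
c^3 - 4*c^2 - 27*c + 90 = (c - 6)*(c - 3)*(c + 5)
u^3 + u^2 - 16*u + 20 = (u - 2)^2*(u + 5)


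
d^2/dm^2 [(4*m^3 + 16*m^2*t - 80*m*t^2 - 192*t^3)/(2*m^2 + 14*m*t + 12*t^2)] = -20*t^2/(m^3 + 3*m^2*t + 3*m*t^2 + t^3)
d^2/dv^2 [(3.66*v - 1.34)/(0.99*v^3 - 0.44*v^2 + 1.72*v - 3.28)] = (21.522996*v^5 - 25.325784*v^4 - 1.70808*v^3 + 127.369968*v^2 - 51.715488*v + 37.235776)/(0.970299*v^9 - 1.293732*v^8 + 5.632308*v^7 - 14.22476*v^6 + 18.358032*v^5 - 39.321216*v^4 + 51.93472*v^3 - 43.311744*v^2 + 55.513344*v - 35.287552)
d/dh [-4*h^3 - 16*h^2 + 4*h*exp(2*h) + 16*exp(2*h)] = -12*h^2 + 8*h*exp(2*h) - 32*h + 36*exp(2*h)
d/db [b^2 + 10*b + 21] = 2*b + 10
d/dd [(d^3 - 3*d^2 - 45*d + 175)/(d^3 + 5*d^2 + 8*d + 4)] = 2*(4*d^3 + 45*d^2 - 246*d - 395)/(d^5 + 8*d^4 + 25*d^3 + 38*d^2 + 28*d + 8)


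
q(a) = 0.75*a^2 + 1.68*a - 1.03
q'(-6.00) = -7.32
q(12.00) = 127.13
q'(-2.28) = -1.74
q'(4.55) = 8.50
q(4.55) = 22.14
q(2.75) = 9.26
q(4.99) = 26.03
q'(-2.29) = -1.76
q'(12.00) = 19.68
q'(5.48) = 9.90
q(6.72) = 44.13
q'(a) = 1.5*a + 1.68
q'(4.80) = 8.88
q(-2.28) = -0.96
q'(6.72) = 11.76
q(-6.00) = 15.89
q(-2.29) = -0.94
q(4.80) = 24.31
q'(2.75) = 5.80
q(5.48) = 30.70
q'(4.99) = 9.16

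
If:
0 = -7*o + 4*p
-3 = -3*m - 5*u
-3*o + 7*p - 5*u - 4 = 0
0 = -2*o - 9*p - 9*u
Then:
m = 871/516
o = 9/43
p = 63/172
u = -71/172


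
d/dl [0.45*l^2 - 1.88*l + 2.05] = 0.9*l - 1.88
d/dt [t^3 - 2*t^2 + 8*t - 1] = 3*t^2 - 4*t + 8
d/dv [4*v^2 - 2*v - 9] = 8*v - 2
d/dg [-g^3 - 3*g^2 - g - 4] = -3*g^2 - 6*g - 1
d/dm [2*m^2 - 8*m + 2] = 4*m - 8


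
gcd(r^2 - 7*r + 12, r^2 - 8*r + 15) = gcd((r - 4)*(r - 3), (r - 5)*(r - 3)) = r - 3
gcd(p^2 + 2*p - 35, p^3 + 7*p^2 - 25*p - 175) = p^2 + 2*p - 35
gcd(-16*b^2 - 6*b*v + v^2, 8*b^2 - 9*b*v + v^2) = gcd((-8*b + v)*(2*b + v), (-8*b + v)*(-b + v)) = -8*b + v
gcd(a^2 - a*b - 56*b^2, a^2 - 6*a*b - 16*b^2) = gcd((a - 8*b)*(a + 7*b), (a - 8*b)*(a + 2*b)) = a - 8*b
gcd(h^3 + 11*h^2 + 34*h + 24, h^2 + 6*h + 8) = h + 4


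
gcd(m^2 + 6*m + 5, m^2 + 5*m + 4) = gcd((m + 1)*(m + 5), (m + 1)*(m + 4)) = m + 1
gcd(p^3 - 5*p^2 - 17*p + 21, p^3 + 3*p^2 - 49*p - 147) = p^2 - 4*p - 21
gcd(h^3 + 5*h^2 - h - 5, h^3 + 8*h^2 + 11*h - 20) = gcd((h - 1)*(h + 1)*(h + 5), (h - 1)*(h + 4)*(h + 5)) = h^2 + 4*h - 5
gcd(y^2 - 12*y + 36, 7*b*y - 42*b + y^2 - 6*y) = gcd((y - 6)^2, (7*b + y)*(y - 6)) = y - 6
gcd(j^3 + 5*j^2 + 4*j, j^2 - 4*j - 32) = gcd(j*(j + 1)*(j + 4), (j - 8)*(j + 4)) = j + 4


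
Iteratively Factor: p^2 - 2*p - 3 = (p + 1)*(p - 3)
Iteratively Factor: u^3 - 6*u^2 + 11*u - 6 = (u - 1)*(u^2 - 5*u + 6) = (u - 3)*(u - 1)*(u - 2)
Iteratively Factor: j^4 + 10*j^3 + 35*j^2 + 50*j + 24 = (j + 4)*(j^3 + 6*j^2 + 11*j + 6) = (j + 2)*(j + 4)*(j^2 + 4*j + 3) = (j + 2)*(j + 3)*(j + 4)*(j + 1)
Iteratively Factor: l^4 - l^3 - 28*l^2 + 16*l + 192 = (l + 4)*(l^3 - 5*l^2 - 8*l + 48) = (l - 4)*(l + 4)*(l^2 - l - 12) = (l - 4)^2*(l + 4)*(l + 3)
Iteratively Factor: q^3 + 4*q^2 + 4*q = (q)*(q^2 + 4*q + 4) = q*(q + 2)*(q + 2)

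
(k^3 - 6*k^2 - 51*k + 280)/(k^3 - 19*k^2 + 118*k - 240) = (k + 7)/(k - 6)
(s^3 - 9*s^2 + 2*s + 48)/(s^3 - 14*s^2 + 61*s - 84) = (s^2 - 6*s - 16)/(s^2 - 11*s + 28)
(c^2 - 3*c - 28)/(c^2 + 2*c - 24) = (c^2 - 3*c - 28)/(c^2 + 2*c - 24)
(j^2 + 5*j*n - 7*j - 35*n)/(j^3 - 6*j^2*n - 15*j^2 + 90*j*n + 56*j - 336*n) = (j + 5*n)/(j^2 - 6*j*n - 8*j + 48*n)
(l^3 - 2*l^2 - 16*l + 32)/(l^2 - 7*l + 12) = (l^2 + 2*l - 8)/(l - 3)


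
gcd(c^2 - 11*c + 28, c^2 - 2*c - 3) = 1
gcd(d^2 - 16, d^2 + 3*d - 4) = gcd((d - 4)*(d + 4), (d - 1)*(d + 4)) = d + 4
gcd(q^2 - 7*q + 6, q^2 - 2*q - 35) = 1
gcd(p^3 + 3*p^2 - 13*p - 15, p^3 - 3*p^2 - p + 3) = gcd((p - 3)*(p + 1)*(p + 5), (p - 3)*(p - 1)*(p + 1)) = p^2 - 2*p - 3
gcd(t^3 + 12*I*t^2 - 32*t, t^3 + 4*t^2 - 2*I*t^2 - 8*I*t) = t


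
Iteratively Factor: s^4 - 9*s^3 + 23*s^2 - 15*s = (s - 5)*(s^3 - 4*s^2 + 3*s) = s*(s - 5)*(s^2 - 4*s + 3) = s*(s - 5)*(s - 3)*(s - 1)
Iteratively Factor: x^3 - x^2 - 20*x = (x)*(x^2 - x - 20) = x*(x + 4)*(x - 5)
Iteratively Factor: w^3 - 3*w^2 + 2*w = (w)*(w^2 - 3*w + 2) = w*(w - 2)*(w - 1)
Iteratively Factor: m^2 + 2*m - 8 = (m - 2)*(m + 4)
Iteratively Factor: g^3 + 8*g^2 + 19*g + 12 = (g + 1)*(g^2 + 7*g + 12) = (g + 1)*(g + 3)*(g + 4)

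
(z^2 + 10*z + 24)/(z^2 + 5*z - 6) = (z + 4)/(z - 1)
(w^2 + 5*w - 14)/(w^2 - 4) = (w + 7)/(w + 2)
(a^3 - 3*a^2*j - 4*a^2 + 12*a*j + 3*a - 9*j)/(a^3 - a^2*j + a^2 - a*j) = (a^3 - 3*a^2*j - 4*a^2 + 12*a*j + 3*a - 9*j)/(a*(a^2 - a*j + a - j))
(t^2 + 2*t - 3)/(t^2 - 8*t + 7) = (t + 3)/(t - 7)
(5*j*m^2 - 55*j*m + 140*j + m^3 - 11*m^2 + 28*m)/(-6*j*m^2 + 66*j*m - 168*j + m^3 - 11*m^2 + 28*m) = (-5*j - m)/(6*j - m)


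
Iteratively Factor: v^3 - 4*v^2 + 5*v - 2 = (v - 1)*(v^2 - 3*v + 2) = (v - 1)^2*(v - 2)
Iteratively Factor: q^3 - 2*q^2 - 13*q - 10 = (q - 5)*(q^2 + 3*q + 2) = (q - 5)*(q + 2)*(q + 1)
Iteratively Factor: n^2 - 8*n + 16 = (n - 4)*(n - 4)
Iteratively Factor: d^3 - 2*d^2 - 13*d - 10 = (d - 5)*(d^2 + 3*d + 2) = (d - 5)*(d + 2)*(d + 1)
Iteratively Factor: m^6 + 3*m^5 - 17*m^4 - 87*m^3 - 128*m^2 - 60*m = (m + 2)*(m^5 + m^4 - 19*m^3 - 49*m^2 - 30*m) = (m + 1)*(m + 2)*(m^4 - 19*m^2 - 30*m) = m*(m + 1)*(m + 2)*(m^3 - 19*m - 30) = m*(m - 5)*(m + 1)*(m + 2)*(m^2 + 5*m + 6) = m*(m - 5)*(m + 1)*(m + 2)*(m + 3)*(m + 2)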